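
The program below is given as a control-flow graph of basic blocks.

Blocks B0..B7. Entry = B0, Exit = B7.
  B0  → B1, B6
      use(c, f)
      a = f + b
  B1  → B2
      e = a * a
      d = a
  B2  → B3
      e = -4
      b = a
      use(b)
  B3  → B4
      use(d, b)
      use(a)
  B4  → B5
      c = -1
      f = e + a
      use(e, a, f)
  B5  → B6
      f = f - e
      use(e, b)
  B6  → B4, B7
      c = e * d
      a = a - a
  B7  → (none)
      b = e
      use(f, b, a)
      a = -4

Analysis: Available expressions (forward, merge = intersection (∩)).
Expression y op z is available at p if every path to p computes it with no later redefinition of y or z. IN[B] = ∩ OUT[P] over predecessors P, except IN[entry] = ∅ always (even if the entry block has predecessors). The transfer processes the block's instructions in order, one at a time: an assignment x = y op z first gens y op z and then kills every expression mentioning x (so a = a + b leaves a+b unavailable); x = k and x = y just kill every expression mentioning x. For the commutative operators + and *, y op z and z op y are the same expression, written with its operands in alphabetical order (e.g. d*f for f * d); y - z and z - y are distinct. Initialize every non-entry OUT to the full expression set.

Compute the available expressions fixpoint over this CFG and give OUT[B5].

Converged values:
  B0:   IN={}   OUT={b+f}
  B1:   IN={b+f}   OUT={a*a, b+f}
  B2:   IN={a*a, b+f}   OUT={a*a}
  B3:   IN={a*a}   OUT={a*a}
  B4:   IN={}   OUT={a+e}
  B5:   IN={a+e}   OUT={a+e}
  B6:   IN={}   OUT={d*e}
  B7:   IN={d*e}   OUT={d*e}

Merge at B5: IN[B5] = OUT[B4] = {a+e}
Applying B5's transfer function to that IN value gives OUT[B5] (row B5 above).

Answer: {a+e}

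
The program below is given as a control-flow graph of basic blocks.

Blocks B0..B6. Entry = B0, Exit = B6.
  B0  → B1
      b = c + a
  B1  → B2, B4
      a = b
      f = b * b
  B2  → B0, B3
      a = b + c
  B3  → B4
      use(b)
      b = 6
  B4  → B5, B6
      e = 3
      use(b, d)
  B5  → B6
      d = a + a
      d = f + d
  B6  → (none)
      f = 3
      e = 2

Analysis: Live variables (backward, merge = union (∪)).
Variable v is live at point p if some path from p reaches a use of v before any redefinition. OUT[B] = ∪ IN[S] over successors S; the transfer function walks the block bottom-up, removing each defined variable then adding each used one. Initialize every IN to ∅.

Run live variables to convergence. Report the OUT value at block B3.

Answer: {a, b, d, f}

Working:
Converged values:
  B0:   IN={a, c, d}   OUT={b, c, d}
  B1:   IN={b, c, d}   OUT={a, b, c, d, f}
  B2:   IN={b, c, d, f}   OUT={a, b, c, d, f}
  B3:   IN={a, b, d, f}   OUT={a, b, d, f}
  B4:   IN={a, b, d, f}   OUT={a, f}
  B5:   IN={a, f}   OUT={}
  B6:   IN={}   OUT={}

Merge at B3: OUT[B3] = IN[B4] = {a, b, d, f}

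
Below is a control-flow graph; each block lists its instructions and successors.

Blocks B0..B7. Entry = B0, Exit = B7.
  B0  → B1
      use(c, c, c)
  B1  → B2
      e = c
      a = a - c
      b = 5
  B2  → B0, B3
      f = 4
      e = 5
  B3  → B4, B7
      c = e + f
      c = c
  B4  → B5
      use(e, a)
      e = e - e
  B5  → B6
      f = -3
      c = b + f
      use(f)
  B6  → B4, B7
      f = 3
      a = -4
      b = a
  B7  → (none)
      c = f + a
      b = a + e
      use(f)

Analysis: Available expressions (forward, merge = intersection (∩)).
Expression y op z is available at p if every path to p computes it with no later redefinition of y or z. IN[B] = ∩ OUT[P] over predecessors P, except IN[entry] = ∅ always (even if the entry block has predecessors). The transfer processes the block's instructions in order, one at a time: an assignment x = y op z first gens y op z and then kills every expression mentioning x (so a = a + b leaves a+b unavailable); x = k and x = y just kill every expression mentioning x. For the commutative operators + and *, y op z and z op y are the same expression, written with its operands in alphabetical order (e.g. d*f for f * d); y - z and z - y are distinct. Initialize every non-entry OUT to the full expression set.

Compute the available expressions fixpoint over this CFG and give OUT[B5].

Answer: {b+f}

Derivation:
Converged values:
  B0: | IN={} | OUT={}
  B1: | IN={} | OUT={}
  B2: | IN={} | OUT={}
  B3: | IN={} | OUT={e+f}
  B4: | IN={} | OUT={}
  B5: | IN={} | OUT={b+f}
  B6: | IN={b+f} | OUT={}
  B7: | IN={} | OUT={a+e, a+f}

Merge at B5: IN[B5] = OUT[B4] = {}
Applying B5's transfer function to that IN value gives OUT[B5] (row B5 above).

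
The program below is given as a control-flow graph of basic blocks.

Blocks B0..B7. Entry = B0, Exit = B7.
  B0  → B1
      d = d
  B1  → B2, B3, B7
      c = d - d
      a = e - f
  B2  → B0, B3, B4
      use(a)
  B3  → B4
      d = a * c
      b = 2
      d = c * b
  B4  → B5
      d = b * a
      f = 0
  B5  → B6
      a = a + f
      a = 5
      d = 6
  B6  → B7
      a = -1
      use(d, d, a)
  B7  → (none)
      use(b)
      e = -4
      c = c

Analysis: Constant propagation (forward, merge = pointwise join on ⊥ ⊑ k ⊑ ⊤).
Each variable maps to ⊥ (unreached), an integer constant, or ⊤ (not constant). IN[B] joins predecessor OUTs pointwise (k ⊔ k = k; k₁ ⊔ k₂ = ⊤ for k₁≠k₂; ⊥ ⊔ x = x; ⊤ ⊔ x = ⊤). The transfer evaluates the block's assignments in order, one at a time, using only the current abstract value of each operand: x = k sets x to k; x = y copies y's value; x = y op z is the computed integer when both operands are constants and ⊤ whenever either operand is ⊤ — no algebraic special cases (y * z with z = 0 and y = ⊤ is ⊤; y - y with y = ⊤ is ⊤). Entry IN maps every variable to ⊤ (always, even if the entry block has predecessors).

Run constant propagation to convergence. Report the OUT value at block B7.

Fixpoint table:
  B0: | IN=(all ⊤) | OUT=(all ⊤)
  B1: | IN=(all ⊤) | OUT=(all ⊤)
  B2: | IN=(all ⊤) | OUT=(all ⊤)
  B3: | IN=(all ⊤) | OUT={b:2; rest ⊤}
  B4: | IN=(all ⊤) | OUT={f:0; rest ⊤}
  B5: | IN={f:0; rest ⊤} | OUT={a:5, d:6, f:0; rest ⊤}
  B6: | IN={a:5, d:6, f:0; rest ⊤} | OUT={a:-1, d:6, f:0; rest ⊤}
  B7: | IN=(all ⊤) | OUT={e:-4; rest ⊤}

Merge at B7: IN[B7] = OUT[B1] ⊔ OUT[B6] = {a: ⊤, b: ⊤, c: ⊤, d: ⊤, e: ⊤, f: ⊤}
Applying B7's transfer function to that IN value gives OUT[B7] (row B7 above).

Answer: {a: ⊤, b: ⊤, c: ⊤, d: ⊤, e: -4, f: ⊤}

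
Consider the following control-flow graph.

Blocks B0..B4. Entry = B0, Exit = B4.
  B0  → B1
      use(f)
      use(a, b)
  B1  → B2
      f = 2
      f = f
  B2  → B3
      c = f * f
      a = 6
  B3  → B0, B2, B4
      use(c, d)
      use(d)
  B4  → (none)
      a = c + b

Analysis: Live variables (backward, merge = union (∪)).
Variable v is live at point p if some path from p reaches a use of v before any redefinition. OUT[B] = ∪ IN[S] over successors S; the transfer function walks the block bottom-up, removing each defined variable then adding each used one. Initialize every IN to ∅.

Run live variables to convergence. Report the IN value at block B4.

Fixpoint table:
  B0: | IN={a, b, d, f} | OUT={b, d}
  B1: | IN={b, d} | OUT={b, d, f}
  B2: | IN={b, d, f} | OUT={a, b, c, d, f}
  B3: | IN={a, b, c, d, f} | OUT={a, b, c, d, f}
  B4: | IN={b, c} | OUT={}

B4 is the boundary node: OUT[B4] = {}
Applying B4's transfer function to that OUT value gives IN[B4] (row B4 above).

Answer: {b, c}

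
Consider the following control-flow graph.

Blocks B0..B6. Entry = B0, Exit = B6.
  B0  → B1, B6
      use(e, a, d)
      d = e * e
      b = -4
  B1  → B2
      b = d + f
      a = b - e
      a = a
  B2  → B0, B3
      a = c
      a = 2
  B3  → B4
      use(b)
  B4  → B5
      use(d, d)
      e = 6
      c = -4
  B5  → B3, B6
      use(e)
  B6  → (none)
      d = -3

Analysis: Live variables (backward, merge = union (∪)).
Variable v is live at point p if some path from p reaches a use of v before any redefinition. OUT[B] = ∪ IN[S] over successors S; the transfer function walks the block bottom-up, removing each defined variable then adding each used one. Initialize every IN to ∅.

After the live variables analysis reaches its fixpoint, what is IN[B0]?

Answer: {a, c, d, e, f}

Derivation:
Fixpoint table:
  B0: | IN={a, c, d, e, f} | OUT={c, d, e, f}
  B1: | IN={c, d, e, f} | OUT={b, c, d, e, f}
  B2: | IN={b, c, d, e, f} | OUT={a, b, c, d, e, f}
  B3: | IN={b, d} | OUT={b, d}
  B4: | IN={b, d} | OUT={b, d, e}
  B5: | IN={b, d, e} | OUT={b, d}
  B6: | IN={} | OUT={}

Merge at B0: OUT[B0] = IN[B1] ⊔ IN[B6] = {c, d, e, f}
Applying B0's transfer function to that OUT value gives IN[B0] (row B0 above).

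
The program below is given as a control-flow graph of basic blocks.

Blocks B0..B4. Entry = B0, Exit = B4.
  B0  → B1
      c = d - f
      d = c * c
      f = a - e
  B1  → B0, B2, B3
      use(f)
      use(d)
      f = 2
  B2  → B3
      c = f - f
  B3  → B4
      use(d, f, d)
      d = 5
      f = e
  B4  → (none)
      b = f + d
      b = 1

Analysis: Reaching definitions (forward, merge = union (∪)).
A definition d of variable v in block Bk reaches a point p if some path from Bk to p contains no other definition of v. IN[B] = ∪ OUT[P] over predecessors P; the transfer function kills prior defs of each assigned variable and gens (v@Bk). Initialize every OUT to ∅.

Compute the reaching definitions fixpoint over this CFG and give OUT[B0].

Fixpoint table:
  B0: | IN={c@B0, d@B0, f@B1} | OUT={c@B0, d@B0, f@B0}
  B1: | IN={c@B0, d@B0, f@B0} | OUT={c@B0, d@B0, f@B1}
  B2: | IN={c@B0, d@B0, f@B1} | OUT={c@B2, d@B0, f@B1}
  B3: | IN={c@B0, c@B2, d@B0, f@B1} | OUT={c@B0, c@B2, d@B3, f@B3}
  B4: | IN={c@B0, c@B2, d@B3, f@B3} | OUT={b@B4, c@B0, c@B2, d@B3, f@B3}

Merge at B0 (entry node, so the boundary value {} is joined with the incoming edge(s)): IN[B0] = {} ⊔ OUT[B1] = {c@B0, d@B0, f@B1}
Applying B0's transfer function to that IN value gives OUT[B0] (row B0 above).

Answer: {c@B0, d@B0, f@B0}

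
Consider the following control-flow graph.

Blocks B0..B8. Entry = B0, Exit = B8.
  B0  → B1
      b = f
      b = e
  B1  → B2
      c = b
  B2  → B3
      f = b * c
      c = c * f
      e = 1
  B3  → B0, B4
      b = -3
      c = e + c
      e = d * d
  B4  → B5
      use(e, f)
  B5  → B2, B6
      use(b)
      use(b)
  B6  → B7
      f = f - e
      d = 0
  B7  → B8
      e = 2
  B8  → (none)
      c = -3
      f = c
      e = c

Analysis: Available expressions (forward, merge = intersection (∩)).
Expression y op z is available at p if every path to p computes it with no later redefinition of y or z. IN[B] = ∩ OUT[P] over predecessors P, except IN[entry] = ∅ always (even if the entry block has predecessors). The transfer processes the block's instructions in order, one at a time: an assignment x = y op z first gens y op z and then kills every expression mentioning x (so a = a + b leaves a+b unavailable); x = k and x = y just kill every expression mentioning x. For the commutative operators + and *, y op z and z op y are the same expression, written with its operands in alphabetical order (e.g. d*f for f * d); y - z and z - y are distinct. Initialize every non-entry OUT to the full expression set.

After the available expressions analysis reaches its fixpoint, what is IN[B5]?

Answer: {d*d}

Trace:
Converged values:
  B0: | IN={} | OUT={}
  B1: | IN={} | OUT={}
  B2: | IN={} | OUT={}
  B3: | IN={} | OUT={d*d}
  B4: | IN={d*d} | OUT={d*d}
  B5: | IN={d*d} | OUT={d*d}
  B6: | IN={d*d} | OUT={}
  B7: | IN={} | OUT={}
  B8: | IN={} | OUT={}

Merge at B5: IN[B5] = OUT[B4] = {d*d}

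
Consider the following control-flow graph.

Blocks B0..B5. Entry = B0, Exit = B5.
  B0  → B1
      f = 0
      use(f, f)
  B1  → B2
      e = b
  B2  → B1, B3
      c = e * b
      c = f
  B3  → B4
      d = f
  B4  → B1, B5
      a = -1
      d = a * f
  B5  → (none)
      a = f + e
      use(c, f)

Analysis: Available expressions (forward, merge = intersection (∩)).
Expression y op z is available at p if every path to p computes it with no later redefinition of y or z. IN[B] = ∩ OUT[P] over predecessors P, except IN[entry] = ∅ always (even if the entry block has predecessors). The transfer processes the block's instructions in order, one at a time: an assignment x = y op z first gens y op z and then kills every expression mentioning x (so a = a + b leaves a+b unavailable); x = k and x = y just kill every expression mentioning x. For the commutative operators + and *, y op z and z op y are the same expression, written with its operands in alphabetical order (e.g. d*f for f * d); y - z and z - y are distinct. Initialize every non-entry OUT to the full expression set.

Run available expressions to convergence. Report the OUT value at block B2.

Answer: {b*e}

Derivation:
Per-block solution:
  B0:   IN={}   OUT={}
  B1:   IN={}   OUT={}
  B2:   IN={}   OUT={b*e}
  B3:   IN={b*e}   OUT={b*e}
  B4:   IN={b*e}   OUT={a*f, b*e}
  B5:   IN={a*f, b*e}   OUT={b*e, e+f}

Merge at B2: IN[B2] = OUT[B1] = {}
Applying B2's transfer function to that IN value gives OUT[B2] (row B2 above).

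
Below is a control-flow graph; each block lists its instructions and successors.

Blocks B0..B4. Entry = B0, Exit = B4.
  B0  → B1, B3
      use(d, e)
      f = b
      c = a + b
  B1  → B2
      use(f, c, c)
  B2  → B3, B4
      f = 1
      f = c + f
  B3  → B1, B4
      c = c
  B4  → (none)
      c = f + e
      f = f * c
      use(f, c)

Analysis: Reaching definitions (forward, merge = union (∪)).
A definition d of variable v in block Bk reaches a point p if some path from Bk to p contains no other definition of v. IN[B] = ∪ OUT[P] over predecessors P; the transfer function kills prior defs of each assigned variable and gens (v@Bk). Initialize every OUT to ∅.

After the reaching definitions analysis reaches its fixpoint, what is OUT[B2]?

Converged values:
  B0: | IN={} | OUT={c@B0, f@B0}
  B1: | IN={c@B0, c@B3, f@B0, f@B2} | OUT={c@B0, c@B3, f@B0, f@B2}
  B2: | IN={c@B0, c@B3, f@B0, f@B2} | OUT={c@B0, c@B3, f@B2}
  B3: | IN={c@B0, c@B3, f@B0, f@B2} | OUT={c@B3, f@B0, f@B2}
  B4: | IN={c@B0, c@B3, f@B0, f@B2} | OUT={c@B4, f@B4}

Merge at B2: IN[B2] = OUT[B1] = {c@B0, c@B3, f@B0, f@B2}
Applying B2's transfer function to that IN value gives OUT[B2] (row B2 above).

Answer: {c@B0, c@B3, f@B2}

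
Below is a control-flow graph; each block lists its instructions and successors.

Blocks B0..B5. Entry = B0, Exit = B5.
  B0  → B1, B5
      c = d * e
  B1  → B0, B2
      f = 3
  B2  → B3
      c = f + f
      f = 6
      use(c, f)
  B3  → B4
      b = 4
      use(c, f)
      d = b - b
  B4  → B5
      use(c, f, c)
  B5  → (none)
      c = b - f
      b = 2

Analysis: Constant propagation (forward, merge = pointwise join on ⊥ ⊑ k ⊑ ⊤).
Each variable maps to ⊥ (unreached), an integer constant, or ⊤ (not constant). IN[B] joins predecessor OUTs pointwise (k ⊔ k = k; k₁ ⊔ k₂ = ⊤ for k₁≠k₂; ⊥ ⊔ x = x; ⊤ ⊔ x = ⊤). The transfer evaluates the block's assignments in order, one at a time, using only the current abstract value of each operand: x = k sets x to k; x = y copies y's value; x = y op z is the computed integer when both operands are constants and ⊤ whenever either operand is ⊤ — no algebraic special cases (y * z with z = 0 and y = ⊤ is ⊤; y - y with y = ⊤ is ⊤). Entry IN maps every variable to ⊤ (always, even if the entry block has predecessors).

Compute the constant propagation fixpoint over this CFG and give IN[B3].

Converged values:
  B0:  IN=(all ⊤)  OUT=(all ⊤)
  B1:  IN=(all ⊤)  OUT={f:3; rest ⊤}
  B2:  IN={f:3; rest ⊤}  OUT={c:6, f:6; rest ⊤}
  B3:  IN={c:6, f:6; rest ⊤}  OUT={b:4, c:6, d:0, f:6; rest ⊤}
  B4:  IN={b:4, c:6, d:0, f:6; rest ⊤}  OUT={b:4, c:6, d:0, f:6; rest ⊤}
  B5:  IN=(all ⊤)  OUT={b:2; rest ⊤}

Merge at B3: IN[B3] = OUT[B2] = {a: ⊤, b: ⊤, c: 6, d: ⊤, e: ⊤, f: 6}

Answer: {a: ⊤, b: ⊤, c: 6, d: ⊤, e: ⊤, f: 6}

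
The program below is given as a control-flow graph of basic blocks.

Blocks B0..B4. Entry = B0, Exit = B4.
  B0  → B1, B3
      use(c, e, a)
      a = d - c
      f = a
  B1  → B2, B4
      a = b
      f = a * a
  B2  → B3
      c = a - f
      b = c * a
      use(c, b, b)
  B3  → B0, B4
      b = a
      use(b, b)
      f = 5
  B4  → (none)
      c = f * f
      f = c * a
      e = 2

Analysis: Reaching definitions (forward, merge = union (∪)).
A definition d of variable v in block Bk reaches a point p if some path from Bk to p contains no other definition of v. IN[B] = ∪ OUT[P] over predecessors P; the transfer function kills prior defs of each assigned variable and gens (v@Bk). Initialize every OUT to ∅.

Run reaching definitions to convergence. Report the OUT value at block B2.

Fixpoint table:
  B0:  IN={a@B0, a@B1, b@B3, c@B2, f@B3}  OUT={a@B0, b@B3, c@B2, f@B0}
  B1:  IN={a@B0, b@B3, c@B2, f@B0}  OUT={a@B1, b@B3, c@B2, f@B1}
  B2:  IN={a@B1, b@B3, c@B2, f@B1}  OUT={a@B1, b@B2, c@B2, f@B1}
  B3:  IN={a@B0, a@B1, b@B2, b@B3, c@B2, f@B0, f@B1}  OUT={a@B0, a@B1, b@B3, c@B2, f@B3}
  B4:  IN={a@B0, a@B1, b@B3, c@B2, f@B1, f@B3}  OUT={a@B0, a@B1, b@B3, c@B4, e@B4, f@B4}

Merge at B2: IN[B2] = OUT[B1] = {a@B1, b@B3, c@B2, f@B1}
Applying B2's transfer function to that IN value gives OUT[B2] (row B2 above).

Answer: {a@B1, b@B2, c@B2, f@B1}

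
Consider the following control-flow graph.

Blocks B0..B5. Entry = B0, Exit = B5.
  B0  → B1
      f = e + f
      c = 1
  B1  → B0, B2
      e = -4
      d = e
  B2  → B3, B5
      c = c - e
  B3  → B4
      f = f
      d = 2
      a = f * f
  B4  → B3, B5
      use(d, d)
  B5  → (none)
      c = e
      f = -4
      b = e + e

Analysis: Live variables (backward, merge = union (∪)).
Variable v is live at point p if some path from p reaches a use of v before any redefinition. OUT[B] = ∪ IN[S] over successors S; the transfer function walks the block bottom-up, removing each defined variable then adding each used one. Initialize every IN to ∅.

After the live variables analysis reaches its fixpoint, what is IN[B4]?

Answer: {d, e, f}

Derivation:
Fixpoint table:
  B0: | IN={e, f} | OUT={c, f}
  B1: | IN={c, f} | OUT={c, e, f}
  B2: | IN={c, e, f} | OUT={e, f}
  B3: | IN={e, f} | OUT={d, e, f}
  B4: | IN={d, e, f} | OUT={e, f}
  B5: | IN={e} | OUT={}

Merge at B4: OUT[B4] = IN[B3] ⊔ IN[B5] = {e, f}
Applying B4's transfer function to that OUT value gives IN[B4] (row B4 above).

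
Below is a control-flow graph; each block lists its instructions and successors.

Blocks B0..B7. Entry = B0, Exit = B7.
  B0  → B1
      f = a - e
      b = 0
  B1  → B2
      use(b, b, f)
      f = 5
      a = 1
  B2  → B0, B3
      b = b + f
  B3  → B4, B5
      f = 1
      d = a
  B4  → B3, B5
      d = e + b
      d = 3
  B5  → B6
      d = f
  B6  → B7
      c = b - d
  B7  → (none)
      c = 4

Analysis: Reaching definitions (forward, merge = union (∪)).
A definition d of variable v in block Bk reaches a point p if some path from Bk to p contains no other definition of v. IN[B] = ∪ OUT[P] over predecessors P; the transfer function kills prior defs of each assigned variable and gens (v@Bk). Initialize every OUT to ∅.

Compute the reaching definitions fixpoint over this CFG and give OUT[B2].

Answer: {a@B1, b@B2, f@B1}

Working:
Per-block solution:
  B0:   IN={a@B1, b@B2, f@B1}   OUT={a@B1, b@B0, f@B0}
  B1:   IN={a@B1, b@B0, f@B0}   OUT={a@B1, b@B0, f@B1}
  B2:   IN={a@B1, b@B0, f@B1}   OUT={a@B1, b@B2, f@B1}
  B3:   IN={a@B1, b@B2, d@B4, f@B1, f@B3}   OUT={a@B1, b@B2, d@B3, f@B3}
  B4:   IN={a@B1, b@B2, d@B3, f@B3}   OUT={a@B1, b@B2, d@B4, f@B3}
  B5:   IN={a@B1, b@B2, d@B3, d@B4, f@B3}   OUT={a@B1, b@B2, d@B5, f@B3}
  B6:   IN={a@B1, b@B2, d@B5, f@B3}   OUT={a@B1, b@B2, c@B6, d@B5, f@B3}
  B7:   IN={a@B1, b@B2, c@B6, d@B5, f@B3}   OUT={a@B1, b@B2, c@B7, d@B5, f@B3}

Merge at B2: IN[B2] = OUT[B1] = {a@B1, b@B0, f@B1}
Applying B2's transfer function to that IN value gives OUT[B2] (row B2 above).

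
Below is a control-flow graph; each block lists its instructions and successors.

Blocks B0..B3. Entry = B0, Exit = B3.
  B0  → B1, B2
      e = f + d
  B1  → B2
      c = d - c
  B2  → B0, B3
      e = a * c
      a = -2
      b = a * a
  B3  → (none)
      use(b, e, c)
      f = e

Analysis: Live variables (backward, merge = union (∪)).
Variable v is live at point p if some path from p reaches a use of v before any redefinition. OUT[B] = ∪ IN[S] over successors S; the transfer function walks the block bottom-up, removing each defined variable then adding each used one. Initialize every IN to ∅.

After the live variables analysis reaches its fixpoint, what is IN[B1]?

Answer: {a, c, d, f}

Derivation:
Converged values:
  B0:   IN={a, c, d, f}   OUT={a, c, d, f}
  B1:   IN={a, c, d, f}   OUT={a, c, d, f}
  B2:   IN={a, c, d, f}   OUT={a, b, c, d, e, f}
  B3:   IN={b, c, e}   OUT={}

Merge at B1: OUT[B1] = IN[B2] = {a, c, d, f}
Applying B1's transfer function to that OUT value gives IN[B1] (row B1 above).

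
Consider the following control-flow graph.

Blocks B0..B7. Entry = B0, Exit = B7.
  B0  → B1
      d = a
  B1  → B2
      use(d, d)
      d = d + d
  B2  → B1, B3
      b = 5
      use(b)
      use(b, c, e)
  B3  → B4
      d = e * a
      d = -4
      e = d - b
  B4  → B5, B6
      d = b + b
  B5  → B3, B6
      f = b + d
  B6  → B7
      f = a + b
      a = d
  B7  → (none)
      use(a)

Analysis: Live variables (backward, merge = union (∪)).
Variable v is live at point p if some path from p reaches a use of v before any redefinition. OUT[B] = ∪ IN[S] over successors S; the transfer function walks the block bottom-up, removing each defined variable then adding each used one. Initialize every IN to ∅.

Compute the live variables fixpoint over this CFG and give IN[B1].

Per-block solution:
  B0:   IN={a, c, e}   OUT={a, c, d, e}
  B1:   IN={a, c, d, e}   OUT={a, c, d, e}
  B2:   IN={a, c, d, e}   OUT={a, b, c, d, e}
  B3:   IN={a, b, e}   OUT={a, b, e}
  B4:   IN={a, b, e}   OUT={a, b, d, e}
  B5:   IN={a, b, d, e}   OUT={a, b, d, e}
  B6:   IN={a, b, d}   OUT={a}
  B7:   IN={a}   OUT={}

Merge at B1: OUT[B1] = IN[B2] = {a, c, d, e}
Applying B1's transfer function to that OUT value gives IN[B1] (row B1 above).

Answer: {a, c, d, e}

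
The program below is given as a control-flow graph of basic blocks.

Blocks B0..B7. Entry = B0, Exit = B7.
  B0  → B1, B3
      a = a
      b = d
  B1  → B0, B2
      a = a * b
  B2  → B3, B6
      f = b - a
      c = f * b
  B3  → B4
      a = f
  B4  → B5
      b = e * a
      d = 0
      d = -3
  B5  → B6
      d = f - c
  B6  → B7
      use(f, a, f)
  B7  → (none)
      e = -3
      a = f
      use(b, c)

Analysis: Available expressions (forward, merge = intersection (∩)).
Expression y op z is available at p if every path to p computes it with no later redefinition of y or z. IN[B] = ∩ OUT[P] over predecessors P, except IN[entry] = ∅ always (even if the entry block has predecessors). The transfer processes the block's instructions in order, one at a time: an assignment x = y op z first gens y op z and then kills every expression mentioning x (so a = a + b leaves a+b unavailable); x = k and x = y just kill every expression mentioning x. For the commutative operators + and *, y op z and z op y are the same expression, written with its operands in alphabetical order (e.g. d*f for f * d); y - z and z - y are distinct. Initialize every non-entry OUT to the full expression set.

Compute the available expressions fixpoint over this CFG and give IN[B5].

Fixpoint table:
  B0:   IN={}   OUT={}
  B1:   IN={}   OUT={}
  B2:   IN={}   OUT={b*f, b-a}
  B3:   IN={}   OUT={}
  B4:   IN={}   OUT={a*e}
  B5:   IN={a*e}   OUT={a*e, f-c}
  B6:   IN={}   OUT={}
  B7:   IN={}   OUT={}

Merge at B5: IN[B5] = OUT[B4] = {a*e}

Answer: {a*e}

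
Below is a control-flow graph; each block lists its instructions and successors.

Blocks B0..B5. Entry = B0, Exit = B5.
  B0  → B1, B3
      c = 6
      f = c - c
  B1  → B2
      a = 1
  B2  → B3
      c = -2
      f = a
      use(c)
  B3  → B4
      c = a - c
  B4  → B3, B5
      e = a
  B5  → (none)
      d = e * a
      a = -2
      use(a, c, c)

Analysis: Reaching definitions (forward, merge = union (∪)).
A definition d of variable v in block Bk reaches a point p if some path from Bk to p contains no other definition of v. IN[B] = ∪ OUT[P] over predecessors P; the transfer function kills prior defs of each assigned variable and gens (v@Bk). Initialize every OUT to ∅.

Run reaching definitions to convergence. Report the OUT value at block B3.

Answer: {a@B1, c@B3, e@B4, f@B0, f@B2}

Trace:
Per-block solution:
  B0:   IN={}   OUT={c@B0, f@B0}
  B1:   IN={c@B0, f@B0}   OUT={a@B1, c@B0, f@B0}
  B2:   IN={a@B1, c@B0, f@B0}   OUT={a@B1, c@B2, f@B2}
  B3:   IN={a@B1, c@B0, c@B2, c@B3, e@B4, f@B0, f@B2}   OUT={a@B1, c@B3, e@B4, f@B0, f@B2}
  B4:   IN={a@B1, c@B3, e@B4, f@B0, f@B2}   OUT={a@B1, c@B3, e@B4, f@B0, f@B2}
  B5:   IN={a@B1, c@B3, e@B4, f@B0, f@B2}   OUT={a@B5, c@B3, d@B5, e@B4, f@B0, f@B2}

Merge at B3: IN[B3] = OUT[B0] ⊔ OUT[B2] ⊔ OUT[B4] = {a@B1, c@B0, c@B2, c@B3, e@B4, f@B0, f@B2}
Applying B3's transfer function to that IN value gives OUT[B3] (row B3 above).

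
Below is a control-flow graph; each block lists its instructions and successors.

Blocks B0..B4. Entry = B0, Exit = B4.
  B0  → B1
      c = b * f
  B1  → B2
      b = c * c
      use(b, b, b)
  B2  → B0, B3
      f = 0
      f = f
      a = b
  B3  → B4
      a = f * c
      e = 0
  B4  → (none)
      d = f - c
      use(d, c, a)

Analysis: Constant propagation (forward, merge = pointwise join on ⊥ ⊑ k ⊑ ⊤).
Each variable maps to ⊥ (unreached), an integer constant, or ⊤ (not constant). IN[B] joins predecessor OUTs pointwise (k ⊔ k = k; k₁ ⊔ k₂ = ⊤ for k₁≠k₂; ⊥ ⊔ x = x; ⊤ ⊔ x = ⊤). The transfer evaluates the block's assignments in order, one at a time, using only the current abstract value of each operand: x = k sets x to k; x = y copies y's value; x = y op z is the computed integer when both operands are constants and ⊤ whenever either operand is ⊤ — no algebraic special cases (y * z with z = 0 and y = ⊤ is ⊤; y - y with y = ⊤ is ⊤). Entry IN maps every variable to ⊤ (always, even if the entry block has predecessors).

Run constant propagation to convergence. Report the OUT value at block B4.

Answer: {a: ⊤, b: ⊤, c: ⊤, d: ⊤, e: 0, f: 0}

Working:
Per-block solution:
  B0:   IN=(all ⊤)   OUT=(all ⊤)
  B1:   IN=(all ⊤)   OUT=(all ⊤)
  B2:   IN=(all ⊤)   OUT={f:0; rest ⊤}
  B3:   IN={f:0; rest ⊤}   OUT={e:0, f:0; rest ⊤}
  B4:   IN={e:0, f:0; rest ⊤}   OUT={e:0, f:0; rest ⊤}

Merge at B4: IN[B4] = OUT[B3] = {a: ⊤, b: ⊤, c: ⊤, d: ⊤, e: 0, f: 0}
Applying B4's transfer function to that IN value gives OUT[B4] (row B4 above).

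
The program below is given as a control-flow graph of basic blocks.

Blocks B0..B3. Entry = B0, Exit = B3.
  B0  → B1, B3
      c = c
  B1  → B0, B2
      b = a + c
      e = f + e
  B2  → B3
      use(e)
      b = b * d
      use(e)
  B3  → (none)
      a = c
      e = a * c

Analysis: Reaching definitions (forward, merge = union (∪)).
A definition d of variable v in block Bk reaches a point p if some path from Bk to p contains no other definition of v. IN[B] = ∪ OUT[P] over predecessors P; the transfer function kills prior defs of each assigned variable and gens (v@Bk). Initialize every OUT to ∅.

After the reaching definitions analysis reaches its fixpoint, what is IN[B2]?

Converged values:
  B0:   IN={b@B1, c@B0, e@B1}   OUT={b@B1, c@B0, e@B1}
  B1:   IN={b@B1, c@B0, e@B1}   OUT={b@B1, c@B0, e@B1}
  B2:   IN={b@B1, c@B0, e@B1}   OUT={b@B2, c@B0, e@B1}
  B3:   IN={b@B1, b@B2, c@B0, e@B1}   OUT={a@B3, b@B1, b@B2, c@B0, e@B3}

Merge at B2: IN[B2] = OUT[B1] = {b@B1, c@B0, e@B1}

Answer: {b@B1, c@B0, e@B1}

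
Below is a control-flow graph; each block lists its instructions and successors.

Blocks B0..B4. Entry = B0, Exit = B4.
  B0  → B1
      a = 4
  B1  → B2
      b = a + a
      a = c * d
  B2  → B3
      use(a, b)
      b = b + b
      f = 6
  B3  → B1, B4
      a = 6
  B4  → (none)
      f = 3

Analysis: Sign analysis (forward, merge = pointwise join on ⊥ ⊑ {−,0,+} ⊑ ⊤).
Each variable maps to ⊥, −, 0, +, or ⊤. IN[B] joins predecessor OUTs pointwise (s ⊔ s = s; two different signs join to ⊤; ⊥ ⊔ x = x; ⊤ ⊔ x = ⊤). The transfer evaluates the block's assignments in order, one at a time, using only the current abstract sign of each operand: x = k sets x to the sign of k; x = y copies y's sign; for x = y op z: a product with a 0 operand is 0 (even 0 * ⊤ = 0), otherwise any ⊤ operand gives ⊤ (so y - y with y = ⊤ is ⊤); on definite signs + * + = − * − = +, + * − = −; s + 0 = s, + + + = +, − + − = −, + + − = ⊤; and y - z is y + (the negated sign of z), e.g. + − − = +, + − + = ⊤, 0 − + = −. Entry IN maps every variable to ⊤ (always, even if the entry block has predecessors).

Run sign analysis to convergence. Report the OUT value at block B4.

Per-block solution:
  B0: | IN=(all ⊤) | OUT={a:+; rest ⊤}
  B1: | IN={a:+; rest ⊤} | OUT={b:+; rest ⊤}
  B2: | IN={b:+; rest ⊤} | OUT={b:+, f:+; rest ⊤}
  B3: | IN={b:+, f:+; rest ⊤} | OUT={a:+, b:+, f:+; rest ⊤}
  B4: | IN={a:+, b:+, f:+; rest ⊤} | OUT={a:+, b:+, f:+; rest ⊤}

Merge at B4: IN[B4] = OUT[B3] = {a: +, b: +, c: ⊤, d: ⊤, e: ⊤, f: +}
Applying B4's transfer function to that IN value gives OUT[B4] (row B4 above).

Answer: {a: +, b: +, c: ⊤, d: ⊤, e: ⊤, f: +}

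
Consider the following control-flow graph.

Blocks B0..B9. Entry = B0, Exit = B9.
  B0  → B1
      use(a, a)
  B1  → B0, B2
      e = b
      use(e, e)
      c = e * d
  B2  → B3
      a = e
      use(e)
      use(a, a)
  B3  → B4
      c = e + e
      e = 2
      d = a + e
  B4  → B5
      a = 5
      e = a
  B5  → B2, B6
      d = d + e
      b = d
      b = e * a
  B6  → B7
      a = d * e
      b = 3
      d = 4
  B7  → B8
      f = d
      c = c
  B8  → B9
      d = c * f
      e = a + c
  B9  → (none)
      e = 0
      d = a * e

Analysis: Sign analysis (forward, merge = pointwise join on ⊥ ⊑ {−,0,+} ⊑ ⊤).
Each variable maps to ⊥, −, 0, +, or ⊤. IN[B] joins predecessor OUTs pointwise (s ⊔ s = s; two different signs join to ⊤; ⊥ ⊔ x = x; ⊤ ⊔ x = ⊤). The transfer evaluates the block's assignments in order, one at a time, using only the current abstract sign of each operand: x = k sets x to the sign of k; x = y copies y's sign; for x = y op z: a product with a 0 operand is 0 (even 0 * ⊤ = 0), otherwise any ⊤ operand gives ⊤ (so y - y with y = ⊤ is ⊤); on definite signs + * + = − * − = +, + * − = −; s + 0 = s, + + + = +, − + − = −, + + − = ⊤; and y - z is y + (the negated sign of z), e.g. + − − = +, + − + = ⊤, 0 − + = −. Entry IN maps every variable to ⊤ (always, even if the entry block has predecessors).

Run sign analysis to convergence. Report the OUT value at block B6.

Answer: {a: ⊤, b: +, c: ⊤, d: +, e: +, f: ⊤}

Trace:
Converged values:
  B0:   IN=(all ⊤)   OUT=(all ⊤)
  B1:   IN=(all ⊤)   OUT=(all ⊤)
  B2:   IN=(all ⊤)   OUT=(all ⊤)
  B3:   IN=(all ⊤)   OUT={e:+; rest ⊤}
  B4:   IN={e:+; rest ⊤}   OUT={a:+, e:+; rest ⊤}
  B5:   IN={a:+, e:+; rest ⊤}   OUT={a:+, b:+, e:+; rest ⊤}
  B6:   IN={a:+, b:+, e:+; rest ⊤}   OUT={b:+, d:+, e:+; rest ⊤}
  B7:   IN={b:+, d:+, e:+; rest ⊤}   OUT={b:+, d:+, e:+, f:+; rest ⊤}
  B8:   IN={b:+, d:+, e:+, f:+; rest ⊤}   OUT={b:+, f:+; rest ⊤}
  B9:   IN={b:+, f:+; rest ⊤}   OUT={b:+, d:0, e:0, f:+; rest ⊤}

Merge at B6: IN[B6] = OUT[B5] = {a: +, b: +, c: ⊤, d: ⊤, e: +, f: ⊤}
Applying B6's transfer function to that IN value gives OUT[B6] (row B6 above).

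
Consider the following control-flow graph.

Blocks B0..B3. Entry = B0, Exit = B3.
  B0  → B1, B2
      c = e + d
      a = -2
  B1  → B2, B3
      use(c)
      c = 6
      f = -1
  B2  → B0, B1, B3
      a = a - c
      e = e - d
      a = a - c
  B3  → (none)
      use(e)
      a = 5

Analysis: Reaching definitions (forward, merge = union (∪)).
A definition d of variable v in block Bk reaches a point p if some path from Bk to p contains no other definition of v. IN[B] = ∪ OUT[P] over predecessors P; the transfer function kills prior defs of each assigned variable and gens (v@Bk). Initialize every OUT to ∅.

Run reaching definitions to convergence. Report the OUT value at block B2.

Answer: {a@B2, c@B0, c@B1, e@B2, f@B1}

Derivation:
Converged values:
  B0:  IN={a@B2, c@B0, c@B1, e@B2, f@B1}  OUT={a@B0, c@B0, e@B2, f@B1}
  B1:  IN={a@B0, a@B2, c@B0, c@B1, e@B2, f@B1}  OUT={a@B0, a@B2, c@B1, e@B2, f@B1}
  B2:  IN={a@B0, a@B2, c@B0, c@B1, e@B2, f@B1}  OUT={a@B2, c@B0, c@B1, e@B2, f@B1}
  B3:  IN={a@B0, a@B2, c@B0, c@B1, e@B2, f@B1}  OUT={a@B3, c@B0, c@B1, e@B2, f@B1}

Merge at B2: IN[B2] = OUT[B0] ⊔ OUT[B1] = {a@B0, a@B2, c@B0, c@B1, e@B2, f@B1}
Applying B2's transfer function to that IN value gives OUT[B2] (row B2 above).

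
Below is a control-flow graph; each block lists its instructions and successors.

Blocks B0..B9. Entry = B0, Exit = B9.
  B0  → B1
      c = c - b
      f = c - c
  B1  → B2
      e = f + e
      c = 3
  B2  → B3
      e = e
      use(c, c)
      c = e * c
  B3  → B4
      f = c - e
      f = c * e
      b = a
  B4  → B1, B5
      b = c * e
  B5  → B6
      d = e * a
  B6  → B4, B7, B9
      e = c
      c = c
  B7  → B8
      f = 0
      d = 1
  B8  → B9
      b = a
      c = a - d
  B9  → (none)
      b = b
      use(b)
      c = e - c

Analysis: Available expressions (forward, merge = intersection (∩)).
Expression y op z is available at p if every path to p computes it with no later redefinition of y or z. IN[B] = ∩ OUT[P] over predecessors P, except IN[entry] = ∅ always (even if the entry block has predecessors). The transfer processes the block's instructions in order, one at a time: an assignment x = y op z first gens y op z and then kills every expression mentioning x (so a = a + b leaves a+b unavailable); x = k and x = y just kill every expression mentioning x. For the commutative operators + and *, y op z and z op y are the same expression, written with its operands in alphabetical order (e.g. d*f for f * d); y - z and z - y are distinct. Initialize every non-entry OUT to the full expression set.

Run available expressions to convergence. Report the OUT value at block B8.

Answer: {a-d}

Trace:
Fixpoint table:
  B0: | IN={} | OUT={c-c}
  B1: | IN={} | OUT={}
  B2: | IN={} | OUT={}
  B3: | IN={} | OUT={c*e, c-e}
  B4: | IN={} | OUT={c*e}
  B5: | IN={c*e} | OUT={a*e, c*e}
  B6: | IN={a*e, c*e} | OUT={}
  B7: | IN={} | OUT={}
  B8: | IN={} | OUT={a-d}
  B9: | IN={} | OUT={}

Merge at B8: IN[B8] = OUT[B7] = {}
Applying B8's transfer function to that IN value gives OUT[B8] (row B8 above).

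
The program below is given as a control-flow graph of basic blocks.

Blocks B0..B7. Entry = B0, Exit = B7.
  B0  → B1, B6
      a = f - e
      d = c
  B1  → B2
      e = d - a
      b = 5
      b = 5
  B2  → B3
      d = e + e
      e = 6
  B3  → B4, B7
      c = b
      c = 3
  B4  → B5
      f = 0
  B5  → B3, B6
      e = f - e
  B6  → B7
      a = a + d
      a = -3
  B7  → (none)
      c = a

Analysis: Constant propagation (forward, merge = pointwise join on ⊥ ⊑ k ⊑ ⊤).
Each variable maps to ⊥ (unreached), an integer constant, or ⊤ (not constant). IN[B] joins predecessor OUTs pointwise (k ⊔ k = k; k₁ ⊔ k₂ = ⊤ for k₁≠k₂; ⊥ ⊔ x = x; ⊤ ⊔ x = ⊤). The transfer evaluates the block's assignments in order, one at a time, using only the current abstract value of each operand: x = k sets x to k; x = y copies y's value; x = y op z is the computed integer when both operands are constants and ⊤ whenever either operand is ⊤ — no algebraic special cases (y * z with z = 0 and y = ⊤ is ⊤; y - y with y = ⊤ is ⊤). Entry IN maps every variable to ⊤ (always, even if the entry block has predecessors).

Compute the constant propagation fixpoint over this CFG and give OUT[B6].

Answer: {a: -3, b: ⊤, c: ⊤, d: ⊤, e: ⊤, f: ⊤}

Working:
Fixpoint table:
  B0:  IN=(all ⊤)  OUT=(all ⊤)
  B1:  IN=(all ⊤)  OUT={b:5; rest ⊤}
  B2:  IN={b:5; rest ⊤}  OUT={b:5, e:6; rest ⊤}
  B3:  IN={b:5; rest ⊤}  OUT={b:5, c:3; rest ⊤}
  B4:  IN={b:5, c:3; rest ⊤}  OUT={b:5, c:3, f:0; rest ⊤}
  B5:  IN={b:5, c:3, f:0; rest ⊤}  OUT={b:5, c:3, f:0; rest ⊤}
  B6:  IN=(all ⊤)  OUT={a:-3; rest ⊤}
  B7:  IN=(all ⊤)  OUT=(all ⊤)

Merge at B6: IN[B6] = OUT[B0] ⊔ OUT[B5] = {a: ⊤, b: ⊤, c: ⊤, d: ⊤, e: ⊤, f: ⊤}
Applying B6's transfer function to that IN value gives OUT[B6] (row B6 above).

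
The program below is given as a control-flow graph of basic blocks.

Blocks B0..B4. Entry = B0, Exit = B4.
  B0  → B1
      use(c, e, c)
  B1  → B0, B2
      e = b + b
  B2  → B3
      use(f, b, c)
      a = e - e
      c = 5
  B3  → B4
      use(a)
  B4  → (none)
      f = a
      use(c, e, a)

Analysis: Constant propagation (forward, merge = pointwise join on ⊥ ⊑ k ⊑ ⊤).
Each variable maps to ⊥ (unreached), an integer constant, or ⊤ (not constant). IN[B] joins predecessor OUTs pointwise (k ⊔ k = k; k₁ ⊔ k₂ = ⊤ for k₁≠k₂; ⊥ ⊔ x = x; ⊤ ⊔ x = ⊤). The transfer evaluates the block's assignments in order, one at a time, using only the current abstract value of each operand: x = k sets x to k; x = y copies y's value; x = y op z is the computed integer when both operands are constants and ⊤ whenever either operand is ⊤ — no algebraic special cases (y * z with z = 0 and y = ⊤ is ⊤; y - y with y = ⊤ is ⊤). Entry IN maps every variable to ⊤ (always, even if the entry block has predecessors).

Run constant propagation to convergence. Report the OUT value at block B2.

Fixpoint table:
  B0:  IN=(all ⊤)  OUT=(all ⊤)
  B1:  IN=(all ⊤)  OUT=(all ⊤)
  B2:  IN=(all ⊤)  OUT={c:5; rest ⊤}
  B3:  IN={c:5; rest ⊤}  OUT={c:5; rest ⊤}
  B4:  IN={c:5; rest ⊤}  OUT={c:5; rest ⊤}

Merge at B2: IN[B2] = OUT[B1] = {a: ⊤, b: ⊤, c: ⊤, d: ⊤, e: ⊤, f: ⊤}
Applying B2's transfer function to that IN value gives OUT[B2] (row B2 above).

Answer: {a: ⊤, b: ⊤, c: 5, d: ⊤, e: ⊤, f: ⊤}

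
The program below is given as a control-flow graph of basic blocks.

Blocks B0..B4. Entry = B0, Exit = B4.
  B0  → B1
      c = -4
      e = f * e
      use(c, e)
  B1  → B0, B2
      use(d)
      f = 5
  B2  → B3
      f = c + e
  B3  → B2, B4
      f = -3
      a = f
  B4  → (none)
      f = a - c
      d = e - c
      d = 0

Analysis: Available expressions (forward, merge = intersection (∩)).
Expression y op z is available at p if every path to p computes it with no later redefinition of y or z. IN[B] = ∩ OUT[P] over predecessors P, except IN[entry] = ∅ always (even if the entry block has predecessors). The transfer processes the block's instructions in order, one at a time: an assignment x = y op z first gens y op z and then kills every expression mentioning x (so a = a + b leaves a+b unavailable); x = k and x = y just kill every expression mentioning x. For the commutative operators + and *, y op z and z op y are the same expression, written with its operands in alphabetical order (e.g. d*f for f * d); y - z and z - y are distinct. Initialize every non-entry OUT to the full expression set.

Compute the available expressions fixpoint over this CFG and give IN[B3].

Answer: {c+e}

Trace:
Per-block solution:
  B0:  IN={}  OUT={}
  B1:  IN={}  OUT={}
  B2:  IN={}  OUT={c+e}
  B3:  IN={c+e}  OUT={c+e}
  B4:  IN={c+e}  OUT={a-c, c+e, e-c}

Merge at B3: IN[B3] = OUT[B2] = {c+e}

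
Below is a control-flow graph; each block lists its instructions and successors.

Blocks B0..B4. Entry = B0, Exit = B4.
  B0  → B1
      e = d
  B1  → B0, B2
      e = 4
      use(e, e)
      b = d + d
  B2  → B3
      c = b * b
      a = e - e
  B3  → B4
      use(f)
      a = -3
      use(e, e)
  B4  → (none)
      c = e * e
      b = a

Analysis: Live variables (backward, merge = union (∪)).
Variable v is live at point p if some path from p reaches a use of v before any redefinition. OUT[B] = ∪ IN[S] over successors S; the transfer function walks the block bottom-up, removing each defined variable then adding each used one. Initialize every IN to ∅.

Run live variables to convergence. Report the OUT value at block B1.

Answer: {b, d, e, f}

Trace:
Per-block solution:
  B0:   IN={d, f}   OUT={d, f}
  B1:   IN={d, f}   OUT={b, d, e, f}
  B2:   IN={b, e, f}   OUT={e, f}
  B3:   IN={e, f}   OUT={a, e}
  B4:   IN={a, e}   OUT={}

Merge at B1: OUT[B1] = IN[B0] ⊔ IN[B2] = {b, d, e, f}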